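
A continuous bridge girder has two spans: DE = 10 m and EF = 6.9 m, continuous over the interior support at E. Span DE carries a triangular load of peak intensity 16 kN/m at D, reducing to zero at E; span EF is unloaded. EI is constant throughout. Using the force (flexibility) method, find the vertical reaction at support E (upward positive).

R_E = 40.19 kN

Release continuity at E by inserting a hinge; the redundant is the internal moment M_E. The primary structure is two simply-supported spans DE and EF.
End slopes at the hinge E, treating each span as simply supported:
  span DE: triangular load, peak 16: 7w₀L³/(360EI) = 311.1/EI
  relative rotation θ_0 = (311.1 + 0)/EI = 311.1/EI
A unit hogging moment at E produces rotation L₁/(3EI) + L₂/(3EI) = 5.633/EI.
Compatibility: M_E·(L₁+L₂)/(3EI) = θ_0, giving M_E = 55.23 kN·m (hogging).
Span DE, ΣM about D with M_E applied at E: R_E^{DE}·10 = 266.7 + 55.23, so R_E^{DE} = 32.19 kN and R_D = 80 − 32.19 = 47.81 kN.
Span EF, ΣM about F: R_E^{EF}·6.9 = 0 + 55.23, so R_E^{EF} = 8.004 kN and R_F = 0 − 8.004 = -8.004 kN.
R_E = 32.19 + 8.004 = 40.19 kN.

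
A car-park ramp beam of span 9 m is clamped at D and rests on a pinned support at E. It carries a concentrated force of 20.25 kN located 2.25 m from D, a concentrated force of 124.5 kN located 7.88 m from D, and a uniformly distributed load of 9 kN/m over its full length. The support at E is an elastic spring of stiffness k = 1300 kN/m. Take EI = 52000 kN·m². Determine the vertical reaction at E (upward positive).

R_E = 114.6 kN

Remove the prop at E; the released (primary) structure is a cantilever built in at D.
Deflection at E on the released cantilever, summing each load's contribution:
  point load 20.25 at a = 2.25: Pa²(3L − a)/(6EI) = 422.9/EI
  point load 124.5 at a = 7.88: Pa²(3L − a)/(6EI) = 24635/EI
  UDL 9: wL⁴/(8EI) = 7381/EI
  δ_0 = 32439/EI
Flexibility coefficient — unit upward force at E: δ_{EE} = L³/(3EI) = 243/EI.
With EI = 52000 kN·m²: δ_0 = 0.62383 m and δ_{EE} = 0.004673 m/kN.
Compatibility — the spring shortens by R_E/k under the reaction it provides: δ_0 − R_E·δ_{EE} = R_E/k. With 1/k = 0.000769 m/kN, R_E = δ_0 / (δ_{EE} + 1/k) = 0.62383 / (0.004673 + 0.000769) = 114.6 kN.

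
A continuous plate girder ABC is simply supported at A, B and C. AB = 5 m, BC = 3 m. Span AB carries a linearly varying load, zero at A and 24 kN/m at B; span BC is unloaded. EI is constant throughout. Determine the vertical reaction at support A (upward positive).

Take M_B as the redundant. Released structure: two simple spans AB and BC with a hinge at B.
End slopes at the hinge B, treating each span as simply supported:
  span AB: triangular load, peak 24: w₀L³/(45EI) = 66.67/EI
  relative rotation θ_0 = (66.67 + 0)/EI = 66.67/EI
A unit hogging moment at B produces rotation L₁/(3EI) + L₂/(3EI) = 2.667/EI.
Compatibility: M_B·(L₁+L₂)/(3EI) = θ_0, giving M_B = 25 kN·m (hogging).
Span AB, ΣM about A with M_B applied at B: R_B^{AB}·5 = 200 + 25, so R_B^{AB} = 45 kN and R_A = 60 − 45 = 15 kN.

R_A = 15 kN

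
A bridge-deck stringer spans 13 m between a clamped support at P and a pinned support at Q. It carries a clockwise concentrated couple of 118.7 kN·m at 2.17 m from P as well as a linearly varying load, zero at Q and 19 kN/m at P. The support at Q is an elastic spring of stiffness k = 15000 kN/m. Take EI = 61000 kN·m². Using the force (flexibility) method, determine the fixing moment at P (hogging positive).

Release the roller at Q. Primary structure: cantilever fixed at P.
Primary-structure tip deflection at Q by superposition:
  clockwise couple 118.7 at a = 2.17: M₀a(2L − a)/(2EI) = 3069/EI
  triangular load, peak 19 at the fixed end: w₀L⁴/(30EI) = 18089/EI
  δ_0 = 21158/EI
Flexibility coefficient — unit upward force at Q: δ_{QQ} = L³/(3EI) = 732.3/EI.
With EI = 61000 kN·m²: δ_0 = 0.34685 m and δ_{QQ} = 0.012005 m/kN.
Compatibility — the spring shortens by R_Q/k under the reaction it provides: δ_0 − R_Q·δ_{QQ} = R_Q/k. With 1/k = 0.000067 m/kN, R_Q = δ_0 / (δ_{QQ} + 1/k) = 0.34685 / (0.012005 + 0.000067) = 28.73 kN.
Moment equilibrium about P: M_P = Σ(load moments about P) − R_Q·L = 653.9 − 28.73×13 = 280.4 kN·m.

M_P = 280.4 kN·m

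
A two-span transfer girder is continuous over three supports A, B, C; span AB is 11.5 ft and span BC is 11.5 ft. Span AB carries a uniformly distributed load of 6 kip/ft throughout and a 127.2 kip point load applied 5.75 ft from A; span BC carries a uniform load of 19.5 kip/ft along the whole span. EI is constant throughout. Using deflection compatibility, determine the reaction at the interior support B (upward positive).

R_B = 270.7 kip

Release continuity at B by inserting a hinge; the redundant is the internal moment M_B. The primary structure is two simply-supported spans AB and BC.
Rotations at B on the released spans (each span's end-slope, ×1/EI):
  span AB: UDL 6: wL³/(24EI) = 380.2/EI
  span AB: point load 127.2 at a = 5.75: Pab(L + a)/(6LEI) = 1051/EI
  span BC: UDL 19.5: wL³/(24EI) = 1236/EI
  relative rotation θ_0 = (1432 + 1236)/EI = 2667/EI
A unit hogging moment at B produces rotation L₁/(3EI) + L₂/(3EI) = 7.667/EI.
Compatibility: M_B·(L₁+L₂)/(3EI) = θ_0, giving M_B = 347.9 kip·ft (hogging).
Span AB, ΣM about A with M_B applied at B: R_B^{AB}·11.5 = 1128 + 347.9, so R_B^{AB} = 128.4 kip and R_A = 196.2 − 128.4 = 67.85 kip.
Span BC, ΣM about C: R_B^{BC}·11.5 = 1289 + 347.9, so R_B^{BC} = 142.4 kip and R_C = 224.2 − 142.4 = 81.87 kip.
R_B = 128.4 + 142.4 = 270.7 kip.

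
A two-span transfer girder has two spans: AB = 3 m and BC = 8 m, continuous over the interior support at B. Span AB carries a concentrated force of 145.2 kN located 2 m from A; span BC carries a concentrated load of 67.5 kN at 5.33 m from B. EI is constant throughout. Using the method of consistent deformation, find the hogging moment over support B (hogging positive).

Insert a hinge at B; M_B is the redundant, and each span becomes simply supported.
Discontinuity in slope at B on the released structure — sum the simple-span end rotations:
  span AB: point load 145.2 at a = 2: Pab(L + a)/(6LEI) = 80.67/EI
  span BC: point load 67.5 at a = 5.33: Pab(L + b)/(6LEI) = 213.5/EI
  relative rotation θ_0 = (80.67 + 213.5)/EI = 294.2/EI
A unit hogging moment at B produces rotation L₁/(3EI) + L₂/(3EI) = 3.667/EI.
Compatibility: M_B·(L₁+L₂)/(3EI) = θ_0, giving M_B = 80.24 kN·m (hogging).

M_B = 80.24 kN·m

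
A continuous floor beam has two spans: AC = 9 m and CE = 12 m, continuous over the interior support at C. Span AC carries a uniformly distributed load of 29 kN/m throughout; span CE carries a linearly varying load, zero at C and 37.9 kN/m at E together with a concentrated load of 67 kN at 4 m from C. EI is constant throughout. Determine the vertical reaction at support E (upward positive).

R_E = 141.2 kN

Take M_C as the redundant. Released structure: two simple spans AC and CE with a hinge at C.
Rotations at C on the released spans (each span's end-slope, ×1/EI):
  span AC: UDL 29: wL³/(24EI) = 880.9/EI
  span CE: triangular load, peak 37.9: 7w₀L³/(360EI) = 1273/EI
  span CE: point load 67 at a = 4: Pab(L + b)/(6LEI) = 595.6/EI
  relative rotation θ_0 = (880.9 + 1869)/EI = 2750/EI
A unit hogging moment at C produces rotation L₁/(3EI) + L₂/(3EI) = 7/EI.
Slope continuity at C: θ_0 = M_C·7/EI, so M_C = 2750/7 = 392.8 kN·m (hogging).
Span CE, ΣM about E: R_C^{CE}·12 = 1446 + 392.8, so R_C^{CE} = 153.2 kN and R_E = 294.4 − 153.2 = 141.2 kN.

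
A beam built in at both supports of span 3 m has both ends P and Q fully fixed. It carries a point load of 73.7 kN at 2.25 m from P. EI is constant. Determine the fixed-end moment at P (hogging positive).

Take the two fixed-end moments M_P, M_Q as redundants; the released structure is the simple span PQ.
On the primary (simply-supported) span, the end slopes from the loading are:
  at P: point load 73.7 at a = 2.25: Pab(L + b)/(6LEI) = 25.91/EI
  at Q: point load 73.7 at a = 2.25: Pab(L + a)/(6LEI) = 36.27/EI
  θ_P0 = 25.91/EI,  θ_Q0 = 36.27/EI
Flexibility coefficients: a unit moment at one end gives L/(3EI) there and L/(6EI) at the far end, so f₁₁ = f₂₂ = 1/EI and f₁₂ = f₂₁ = 0.5/EI.
Compatibility — zero rotation at each built-in end:
  1 M_P + 0.5 M_Q = 25.91
  0.5 M_P + 1 M_Q = 36.27
Solving the pair gives M_P = 10.36 kN·m and M_Q = 31.09 kN·m (hogging).

M_P = 10.36 kN·m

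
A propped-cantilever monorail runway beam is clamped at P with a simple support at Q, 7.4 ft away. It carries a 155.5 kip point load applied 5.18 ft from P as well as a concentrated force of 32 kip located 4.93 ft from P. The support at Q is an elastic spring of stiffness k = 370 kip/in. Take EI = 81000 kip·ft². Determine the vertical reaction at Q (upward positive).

R_Q = 91.8 kip

Take the reaction at Q as the redundant and release it; the primary structure is a cantilever fixed at P.
Free-end deflection of the primary structure under the applied loading (downward +):
  point load 155.5 at a = 5.18: Pa²(3L − a)/(6EI) = 11836/EI
  point load 32 at a = 4.93: Pa²(3L − a)/(6EI) = 2239/EI
  δ_0 = 14074/EI
Tip deflection under a unit load at Q: L³/(3EI) = 135.1/EI.
With EI = 81000 kip·ft²: δ_0 = 0.17376 ft and δ_{QQ} = 0.001668 ft/kip.
Compatibility — the spring shortens by R_Q/k under the reaction it provides: δ_0 − R_Q·δ_{QQ} = R_Q/k. With 1/k = 1/(370×12) ft/kip = 0.000225 ft/kip, R_Q = δ_0 / (δ_{QQ} + 1/k) = 0.17376 / (0.001668 + 0.000225) = 91.8 kip.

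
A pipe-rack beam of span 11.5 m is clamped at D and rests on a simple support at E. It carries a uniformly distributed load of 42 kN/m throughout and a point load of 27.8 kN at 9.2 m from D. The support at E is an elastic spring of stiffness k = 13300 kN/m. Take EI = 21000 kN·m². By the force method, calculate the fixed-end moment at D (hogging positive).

Take the reaction at E as the redundant and release it; the primary structure is a cantilever fixed at D.
Primary-structure tip deflection at E by superposition:
  UDL 42: wL⁴/(8EI) = 91823/EI
  point load 27.8 at a = 9.2: Pa²(3L − a)/(6EI) = 9922/EI
  δ_0 = 101745/EI
Tip deflection under a unit load at E: L³/(3EI) = 507/EI.
With EI = 21000 kN·m²: δ_0 = 4.845 m and δ_{EE} = 0.024141 m/kN.
Compatibility — the spring shortens by R_E/k under the reaction it provides: δ_0 − R_E·δ_{EE} = R_E/k. With 1/k = 0.000075 m/kN, R_E = δ_0 / (δ_{EE} + 1/k) = 4.845 / (0.024141 + 0.000075) = 200.1 kN.
Moment equilibrium about D: M_D = Σ(load moments about D) − R_E·L = 3033 − 200.1×11.5 = 732.2 kN·m.

M_D = 732.2 kN·m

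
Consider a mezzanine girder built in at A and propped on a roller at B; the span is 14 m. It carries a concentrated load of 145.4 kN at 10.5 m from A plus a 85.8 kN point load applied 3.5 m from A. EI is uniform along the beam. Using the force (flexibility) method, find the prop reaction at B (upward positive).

Remove the prop at B; the released (primary) structure is a cantilever built in at A.
Free-end deflection of the primary structure under the applied loading (downward +):
  point load 145.4 at a = 10.5: Pa²(3L − a)/(6EI) = 84159/EI
  point load 85.8 at a = 3.5: Pa²(3L − a)/(6EI) = 6744/EI
  δ_0 = 90904/EI
Tip deflection under a unit load at B: L³/(3EI) = 914.7/EI.
The prop prevents deflection at B: R_B = δ_0/δ_{BB} = 90904/914.7 = 99.38 kN.

R_B = 99.38 kN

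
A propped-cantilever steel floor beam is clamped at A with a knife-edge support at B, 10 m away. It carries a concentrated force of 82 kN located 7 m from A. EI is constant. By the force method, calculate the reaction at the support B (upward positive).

R_B = 46.21 kN

Release the roller at B. Primary structure: cantilever fixed at A.
Free-end deflection of the primary structure under the applied loading (downward +):
  point load 82 at a = 7: Pa²(3L − a)/(6EI) = 15402/EI
Flexibility coefficient — unit upward force at B: δ_{BB} = L³/(3EI) = 333.3/EI.
Compatibility at B: δ_0 − R_B·δ_{BB} = 0, so R_B = 15402/333.3 = 46.21 kN.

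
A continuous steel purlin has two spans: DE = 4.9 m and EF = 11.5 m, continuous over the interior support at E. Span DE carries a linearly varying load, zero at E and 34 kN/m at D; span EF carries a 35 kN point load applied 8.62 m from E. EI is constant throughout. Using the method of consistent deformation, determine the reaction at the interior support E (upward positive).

Insert a hinge at E; M_E is the redundant, and each span becomes simply supported.
Discontinuity in slope at E on the released structure — sum the simple-span end rotations:
  span DE: triangular load, peak 34: 7w₀L³/(360EI) = 77.78/EI
  span EF: point load 35 at a = 8.62: Pab(L + b)/(6LEI) = 181.1/EI
  relative rotation θ_0 = (77.78 + 181.1)/EI = 258.9/EI
A unit hogging moment at E produces rotation L₁/(3EI) + L₂/(3EI) = 5.467/EI.
Slope continuity at E: θ_0 = M_E·5.467/EI, so M_E = 258.9/5.467 = 47.35 kN·m (hogging).
Span DE, ΣM about D with M_E applied at E: R_E^{DE}·4.9 = 136.1 + 47.35, so R_E^{DE} = 37.43 kN and R_D = 83.3 − 37.43 = 45.87 kN.
Span EF, ΣM about F: R_E^{EF}·11.5 = 100.8 + 47.35, so R_E^{EF} = 12.88 kN and R_F = 35 − 12.88 = 22.12 kN.
R_E = 37.43 + 12.88 = 50.31 kN.

R_E = 50.31 kN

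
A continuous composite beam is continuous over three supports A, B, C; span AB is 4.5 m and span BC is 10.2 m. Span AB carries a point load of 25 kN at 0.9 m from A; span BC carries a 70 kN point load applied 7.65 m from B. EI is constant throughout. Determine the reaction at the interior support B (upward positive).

Release continuity at B by inserting a hinge; the redundant is the internal moment M_B. The primary structure is two simply-supported spans AB and BC.
Rotations at B on the released spans (each span's end-slope, ×1/EI):
  span AB: point load 25 at a = 0.9: Pab(L + a)/(6LEI) = 16.2/EI
  span BC: point load 70 at a = 7.65: Pab(L + b)/(6LEI) = 284.5/EI
  relative rotation θ_0 = (16.2 + 284.5)/EI = 300.7/EI
A unit hogging moment at B produces rotation L₁/(3EI) + L₂/(3EI) = 4.9/EI.
Compatibility: M_B·(L₁+L₂)/(3EI) = θ_0, giving M_B = 61.36 kN·m (hogging).
Span AB, ΣM about A with M_B applied at B: R_B^{AB}·4.5 = 22.5 + 61.36, so R_B^{AB} = 18.64 kN and R_A = 25 − 18.64 = 6.364 kN.
Span BC, ΣM about C: R_B^{BC}·10.2 = 178.5 + 61.36, so R_B^{BC} = 23.52 kN and R_C = 70 − 23.52 = 46.48 kN.
R_B = 18.64 + 23.52 = 42.15 kN.

R_B = 42.15 kN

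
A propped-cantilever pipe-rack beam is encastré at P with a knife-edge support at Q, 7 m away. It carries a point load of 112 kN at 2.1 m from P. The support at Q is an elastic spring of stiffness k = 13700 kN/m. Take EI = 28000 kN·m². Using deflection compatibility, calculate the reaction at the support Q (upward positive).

R_Q = 13.37 kN

Release the roller at Q. Primary structure: cantilever fixed at P.
Downward deflection at the released point Q due to the loads:
  point load 112 at a = 2.1: Pa²(3L − a)/(6EI) = 1556/EI
Tip deflection under a unit load at Q: L³/(3EI) = 114.3/EI.
With EI = 28000 kN·m²: δ_0 = 0.055566 m and δ_{QQ} = 0.004083 m/kN.
Compatibility — the spring shortens by R_Q/k under the reaction it provides: δ_0 − R_Q·δ_{QQ} = R_Q/k. With 1/k = 0.000073 m/kN, R_Q = δ_0 / (δ_{QQ} + 1/k) = 0.055566 / (0.004083 + 0.000073) = 13.37 kN.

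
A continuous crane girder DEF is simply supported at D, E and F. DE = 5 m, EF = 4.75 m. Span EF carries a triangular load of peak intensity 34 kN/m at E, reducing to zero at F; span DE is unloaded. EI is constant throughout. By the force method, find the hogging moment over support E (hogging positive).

Insert a hinge at E; M_E is the redundant, and each span becomes simply supported.
End slopes at the hinge E, treating each span as simply supported:
  span EF: triangular load, peak 34: w₀L³/(45EI) = 80.97/EI
  relative rotation θ_0 = (0 + 80.97)/EI = 80.97/EI
A unit hogging moment at E produces rotation L₁/(3EI) + L₂/(3EI) = 3.25/EI.
Compatibility: M_E·(L₁+L₂)/(3EI) = θ_0, giving M_E = 24.92 kN·m (hogging).

M_E = 24.92 kN·m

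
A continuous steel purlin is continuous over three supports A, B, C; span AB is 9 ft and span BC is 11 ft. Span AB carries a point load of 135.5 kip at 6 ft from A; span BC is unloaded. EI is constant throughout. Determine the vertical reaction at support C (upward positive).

R_C = -9.239 kip

Release continuity at B by inserting a hinge; the redundant is the internal moment M_B. The primary structure is two simply-supported spans AB and BC.
End slopes at the hinge B, treating each span as simply supported:
  span AB: point load 135.5 at a = 6: Pab(L + a)/(6LEI) = 677.5/EI
  relative rotation θ_0 = (677.5 + 0)/EI = 677.5/EI
A unit hogging moment at B produces rotation L₁/(3EI) + L₂/(3EI) = 6.667/EI.
Slope continuity at B: θ_0 = M_B·6.667/EI, so M_B = 677.5/6.667 = 101.6 kip·ft (hogging).
Span BC, ΣM about C: R_B^{BC}·11 = 0 + 101.6, so R_B^{BC} = 9.239 kip and R_C = 0 − 9.239 = -9.239 kip.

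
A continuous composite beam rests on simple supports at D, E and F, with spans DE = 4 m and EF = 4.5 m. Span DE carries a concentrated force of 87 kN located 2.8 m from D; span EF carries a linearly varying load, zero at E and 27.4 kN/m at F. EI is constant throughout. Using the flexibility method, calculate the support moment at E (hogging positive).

M_E = 46.37 kN·m

Release continuity at E by inserting a hinge; the redundant is the internal moment M_E. The primary structure is two simply-supported spans DE and EF.
Rotations at E on the released spans (each span's end-slope, ×1/EI):
  span DE: point load 87 at a = 2.8: Pab(L + a)/(6LEI) = 82.82/EI
  span EF: triangular load, peak 27.4: 7w₀L³/(360EI) = 48.55/EI
  relative rotation θ_0 = (82.82 + 48.55)/EI = 131.4/EI
A unit hogging moment at E produces rotation L₁/(3EI) + L₂/(3EI) = 2.833/EI.
Compatibility: M_E·(L₁+L₂)/(3EI) = θ_0, giving M_E = 46.37 kN·m (hogging).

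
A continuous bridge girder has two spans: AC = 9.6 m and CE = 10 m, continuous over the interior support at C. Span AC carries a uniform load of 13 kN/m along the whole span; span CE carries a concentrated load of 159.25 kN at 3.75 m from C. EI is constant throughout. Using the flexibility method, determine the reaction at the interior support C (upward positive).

Insert a hinge at C; M_C is the redundant, and each span becomes simply supported.
Rotations at C on the released spans (each span's end-slope, ×1/EI):
  span AC: UDL 13: wL³/(24EI) = 479.2/EI
  span CE: point load 159.25 at a = 3.75: Pab(L + b)/(6LEI) = 1011/EI
  relative rotation θ_0 = (479.2 + 1011)/EI = 1490/EI
A unit hogging moment at C produces rotation L₁/(3EI) + L₂/(3EI) = 6.533/EI.
Compatibility: M_C·(L₁+L₂)/(3EI) = θ_0, giving M_C = 228.1 kN·m (hogging).
Span AC, ΣM about A with M_C applied at C: R_C^{AC}·9.6 = 599 + 228.1, so R_C^{AC} = 86.16 kN and R_A = 124.8 − 86.16 = 38.64 kN.
Span CE, ΣM about E: R_C^{CE}·10 = 995.3 + 228.1, so R_C^{CE} = 122.3 kN and R_E = 159.2 − 122.3 = 36.91 kN.
R_C = 86.16 + 122.3 = 208.5 kN.

R_C = 208.5 kN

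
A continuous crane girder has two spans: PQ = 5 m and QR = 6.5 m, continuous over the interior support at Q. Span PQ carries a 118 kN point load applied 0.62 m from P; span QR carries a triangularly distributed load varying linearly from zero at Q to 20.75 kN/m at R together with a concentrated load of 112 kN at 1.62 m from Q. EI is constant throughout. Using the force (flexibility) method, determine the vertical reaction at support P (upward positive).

R_P = 80.98 kN

Take M_Q as the redundant. Released structure: two simple spans PQ and QR with a hinge at Q.
End slopes at the hinge Q, treating each span as simply supported:
  span PQ: point load 118 at a = 0.62: Pab(L + a)/(6LEI) = 60.03/EI
  span QR: triangular load, peak 20.75: 7w₀L³/(360EI) = 110.8/EI
  span QR: point load 112 at a = 1.62: Pab(L + b)/(6LEI) = 258.4/EI
  relative rotation θ_0 = (60.03 + 369.2)/EI = 429.2/EI
A unit hogging moment at Q produces rotation L₁/(3EI) + L₂/(3EI) = 3.833/EI.
Slope continuity at Q: θ_0 = M_Q·3.833/EI, so M_Q = 429.2/3.833 = 112 kN·m (hogging).
Span PQ, ΣM about P with M_Q applied at Q: R_Q^{PQ}·5 = 73.16 + 112, so R_Q^{PQ} = 37.02 kN and R_P = 118 − 37.02 = 80.98 kN.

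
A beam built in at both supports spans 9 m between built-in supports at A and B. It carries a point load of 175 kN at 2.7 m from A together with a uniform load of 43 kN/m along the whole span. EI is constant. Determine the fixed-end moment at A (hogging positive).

Release both end moments; the primary structure is a simply-supported span AB with redundants M_A and M_B.
End rotations of the released simple span under the applied load (×1/EI):
  at A: point load 175 at a = 2.7: Pab(L + b)/(6LEI) = 843.4/EI
  at B: point load 175 at a = 2.7: Pab(L + a)/(6LEI) = 645/EI
  at A: UDL 43: wL³/(24EI) = 1306/EI
  at B: UDL 43: wL³/(24EI) = 1306/EI
  θ_A0 = 2150/EI,  θ_B0 = 1951/EI
Flexibility coefficients: a unit moment at one end gives L/(3EI) there and L/(6EI) at the far end, so f₁₁ = f₂₂ = 3/EI and f₁₂ = f₂₁ = 1.5/EI.
Compatibility — zero rotation at each built-in end:
  3 M_A + 1.5 M_B = 2150
  1.5 M_A + 3 M_B = 1951
Solving the pair gives M_A = 521.8 kN·m and M_B = 389.5 kN·m (hogging).

M_A = 521.8 kN·m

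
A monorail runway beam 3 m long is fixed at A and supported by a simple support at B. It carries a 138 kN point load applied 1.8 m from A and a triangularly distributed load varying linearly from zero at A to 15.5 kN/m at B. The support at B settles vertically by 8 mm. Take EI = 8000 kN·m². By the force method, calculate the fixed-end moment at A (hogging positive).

M_A = 99.02 kN·m

Release the roller at B. Primary structure: cantilever fixed at A.
Free-end deflection of the primary structure under the applied loading (downward +):
  point load 138 at a = 1.8: Pa²(3L − a)/(6EI) = 536.5/EI
  triangular load, peak 15.5 at the free end: 11w₀L⁴/(120EI) = 115.1/EI
  δ_0 = 651.6/EI
Tip deflection under a unit load at B: L³/(3EI) = 9/EI.
With EI = 8000 kN·m²: δ_0 = 0.081454 m and δ_{BB} = 0.001125 m/kN.
Compatibility — the beam at B must follow the support down by 0.008 m: δ_0 − R_B·δ_{BB} = 0.008, so R_B = (0.081454 − 0.008)/0.001125 = 65.29 kN.
Moment equilibrium about A: M_A = Σ(load moments about A) − R_B·L = 294.9 − 65.29×3 = 99.02 kN·m.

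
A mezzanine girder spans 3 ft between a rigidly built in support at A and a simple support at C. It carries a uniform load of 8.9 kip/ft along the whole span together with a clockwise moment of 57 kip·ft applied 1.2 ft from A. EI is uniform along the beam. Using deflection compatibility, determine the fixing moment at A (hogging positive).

M_A = 12.29 kip·ft

Choose R_C as the redundant. The primary structure is the cantilever fixed at A.
Free-end deflection of the primary structure under the applied loading (downward +):
  UDL 8.9: wL⁴/(8EI) = 90.11/EI
  clockwise couple 57 at a = 1.2: M₀a(2L − a)/(2EI) = 164.2/EI
  δ_0 = 254.3/EI
Tip deflection under a unit load at C: L³/(3EI) = 9/EI.
Compatibility at C: δ_0 − R_C·δ_{CC} = 0, so R_C = 254.3/9 = 28.25 kip.
Moment equilibrium about A: M_A = Σ(load moments about A) − R_C·L = 97.05 − 28.25×3 = 12.29 kip·ft.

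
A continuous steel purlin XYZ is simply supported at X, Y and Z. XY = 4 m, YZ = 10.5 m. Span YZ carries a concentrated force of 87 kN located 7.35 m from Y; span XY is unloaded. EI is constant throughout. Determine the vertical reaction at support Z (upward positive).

Insert a hinge at Y; M_Y is the redundant, and each span becomes simply supported.
End slopes at the hinge Y, treating each span as simply supported:
  span YZ: point load 87 at a = 7.35: Pab(L + b)/(6LEI) = 436.4/EI
  relative rotation θ_0 = (0 + 436.4)/EI = 436.4/EI
A unit hogging moment at Y produces rotation L₁/(3EI) + L₂/(3EI) = 4.833/EI.
Slope continuity at Y: θ_0 = M_Y·4.833/EI, so M_Y = 436.4/4.833 = 90.29 kN·m (hogging).
Span YZ, ΣM about Z: R_Y^{YZ}·10.5 = 274.1 + 90.29, so R_Y^{YZ} = 34.7 kN and R_Z = 87 − 34.7 = 52.3 kN.

R_Z = 52.3 kN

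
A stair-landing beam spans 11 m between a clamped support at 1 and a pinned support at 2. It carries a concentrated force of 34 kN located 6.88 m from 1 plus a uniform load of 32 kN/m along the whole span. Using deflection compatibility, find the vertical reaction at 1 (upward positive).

Release the roller at 2. Primary structure: cantilever fixed at 1.
Downward deflection at the released point 2 due to the loads:
  point load 34 at a = 6.88: Pa²(3L − a)/(6EI) = 7006/EI
  UDL 32: wL⁴/(8EI) = 58564/EI
  δ_0 = 65570/EI
Tip deflection under a unit load at 2: L³/(3EI) = 443.7/EI.
The prop prevents deflection at 2: R_2 = δ_0/δ_{22} = 65570/443.7 = 147.8 kN.
Vertical equilibrium: R_1 = ΣP − R_2 = 386 − 147.8 = 238.2 kN.

R_1 = 238.2 kN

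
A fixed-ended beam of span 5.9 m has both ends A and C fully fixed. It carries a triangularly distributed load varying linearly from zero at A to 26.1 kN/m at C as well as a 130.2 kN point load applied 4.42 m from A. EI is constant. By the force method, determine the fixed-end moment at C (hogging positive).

M_C = 153.6 kN·m

Release both end moments; the primary structure is a simply-supported span AC with redundants M_A and M_C.
Simple-span end rotations at A and C under the given loads:
  at A: triangular load, peak 26.1: 7w₀L³/(360EI) = 104.2/EI
  at C: triangular load, peak 26.1: w₀L³/(45EI) = 119.1/EI
  at A: point load 130.2 at a = 4.42: Pab(L + b)/(6LEI) = 177.6/EI
  at C: point load 130.2 at a = 4.42: Pab(L + a)/(6LEI) = 248.3/EI
  θ_A0 = 281.8/EI,  θ_C0 = 367.4/EI
Flexibility coefficients: a unit moment at one end gives L/(3EI) there and L/(6EI) at the far end, so f₁₁ = f₂₂ = 1.967/EI and f₁₂ = f₂₁ = 0.9833/EI.
Compatibility — zero rotation at each built-in end:
  1.967 M_A + 0.9833 M_C = 281.8
  0.9833 M_A + 1.967 M_C = 367.4
Solving the pair gives M_A = 66.5 kN·m and M_C = 153.6 kN·m (hogging).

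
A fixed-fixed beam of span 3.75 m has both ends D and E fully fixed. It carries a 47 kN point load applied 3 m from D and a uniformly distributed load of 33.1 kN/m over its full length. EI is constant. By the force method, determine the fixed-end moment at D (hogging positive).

M_D = 44.43 kN·m

Take the two fixed-end moments M_D, M_E as redundants; the released structure is the simple span DE.
On the primary (simply-supported) span, the end slopes from the loading are:
  at D: point load 47 at a = 3: Pab(L + b)/(6LEI) = 21.15/EI
  at E: point load 47 at a = 3: Pab(L + a)/(6LEI) = 31.73/EI
  at D: UDL 33.1: wL³/(24EI) = 72.73/EI
  at E: UDL 33.1: wL³/(24EI) = 72.73/EI
  θ_D0 = 93.88/EI,  θ_E0 = 104.5/EI
Flexibility coefficients: a unit moment at one end gives L/(3EI) there and L/(6EI) at the far end, so f₁₁ = f₂₂ = 1.25/EI and f₁₂ = f₂₁ = 0.625/EI.
Compatibility — zero rotation at each built-in end:
  1.25 M_D + 0.625 M_E = 93.88
  0.625 M_D + 1.25 M_E = 104.5
Solving the pair gives M_D = 44.43 kN·m and M_E = 61.35 kN·m (hogging).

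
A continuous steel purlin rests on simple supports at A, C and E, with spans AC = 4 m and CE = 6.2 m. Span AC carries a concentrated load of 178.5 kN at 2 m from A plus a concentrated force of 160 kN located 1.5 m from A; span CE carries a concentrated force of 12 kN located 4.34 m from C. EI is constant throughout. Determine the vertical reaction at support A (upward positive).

Take M_C as the redundant. Released structure: two simple spans AC and CE with a hinge at C.
End slopes at the hinge C, treating each span as simply supported:
  span AC: point load 178.5 at a = 2: Pab(L + a)/(6LEI) = 178.5/EI
  span AC: point load 160 at a = 1.5: Pab(L + a)/(6LEI) = 137.5/EI
  span CE: point load 12 at a = 4.34: Pab(L + b)/(6LEI) = 20.99/EI
  relative rotation θ_0 = (316 + 20.99)/EI = 337/EI
A unit hogging moment at C produces rotation L₁/(3EI) + L₂/(3EI) = 3.4/EI.
Compatibility: M_C·(L₁+L₂)/(3EI) = θ_0, giving M_C = 99.11 kN·m (hogging).
Span AC, ΣM about A with M_C applied at C: R_C^{AC}·4 = 597 + 99.11, so R_C^{AC} = 174 kN and R_A = 338.5 − 174 = 164.5 kN.

R_A = 164.5 kN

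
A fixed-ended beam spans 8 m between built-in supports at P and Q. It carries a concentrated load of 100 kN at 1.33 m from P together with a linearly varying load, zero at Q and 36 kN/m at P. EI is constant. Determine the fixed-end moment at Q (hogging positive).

Take the two fixed-end moments M_P, M_Q as redundants; the released structure is the simple span PQ.
Simple-span end rotations at P and Q under the given loads:
  at P: point load 100 at a = 1.33: Pab(L + b)/(6LEI) = 271.1/EI
  at Q: point load 100 at a = 1.33: Pab(L + a)/(6LEI) = 172.4/EI
  at P: triangular load, peak 36: w₀L³/(45EI) = 409.6/EI
  at Q: triangular load, peak 36: 7w₀L³/(360EI) = 358.4/EI
  θ_P0 = 680.7/EI,  θ_Q0 = 530.8/EI
Flexibility coefficients: a unit moment at one end gives L/(3EI) there and L/(6EI) at the far end, so f₁₁ = f₂₂ = 2.667/EI and f₁₂ = f₂₁ = 1.333/EI.
Compatibility — zero rotation at each built-in end:
  2.667 M_P + 1.333 M_Q = 680.7
  1.333 M_P + 2.667 M_Q = 530.8
Solving the pair gives M_P = 207.7 kN·m and M_Q = 95.24 kN·m (hogging).

M_Q = 95.24 kN·m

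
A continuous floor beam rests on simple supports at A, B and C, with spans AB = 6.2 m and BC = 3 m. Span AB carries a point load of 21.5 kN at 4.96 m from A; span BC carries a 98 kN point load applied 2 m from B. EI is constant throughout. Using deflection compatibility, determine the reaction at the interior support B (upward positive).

Insert a hinge at B; M_B is the redundant, and each span becomes simply supported.
End slopes at the hinge B, treating each span as simply supported:
  span AB: point load 21.5 at a = 4.96: Pab(L + a)/(6LEI) = 39.67/EI
  span BC: point load 98 at a = 2: Pab(L + b)/(6LEI) = 43.56/EI
  relative rotation θ_0 = (39.67 + 43.56)/EI = 83.23/EI
A unit hogging moment at B produces rotation L₁/(3EI) + L₂/(3EI) = 3.067/EI.
Slope continuity at B: θ_0 = M_B·3.067/EI, so M_B = 83.23/3.067 = 27.14 kN·m (hogging).
Span AB, ΣM about A with M_B applied at B: R_B^{AB}·6.2 = 106.6 + 27.14, so R_B^{AB} = 21.58 kN and R_A = 21.5 − 21.58 = -0.07722 kN.
Span BC, ΣM about C: R_B^{BC}·3 = 98 + 27.14, so R_B^{BC} = 41.71 kN and R_C = 98 − 41.71 = 56.29 kN.
R_B = 21.58 + 41.71 = 63.29 kN.

R_B = 63.29 kN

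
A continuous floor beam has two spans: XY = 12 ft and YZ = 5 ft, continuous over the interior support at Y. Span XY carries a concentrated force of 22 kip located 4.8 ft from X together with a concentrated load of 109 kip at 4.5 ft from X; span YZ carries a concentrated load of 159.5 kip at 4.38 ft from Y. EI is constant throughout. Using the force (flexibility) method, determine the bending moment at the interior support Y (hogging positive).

Insert a hinge at Y; M_Y is the redundant, and each span becomes simply supported.
Discontinuity in slope at Y on the released structure — sum the simple-span end rotations:
  span XY: point load 22 at a = 4.8: Pab(L + a)/(6LEI) = 177.4/EI
  span XY: point load 109 at a = 4.5: Pab(L + a)/(6LEI) = 843/EI
  span YZ: point load 159.5 at a = 4.38: Pab(L + b)/(6LEI) = 81.14/EI
  relative rotation θ_0 = (1020 + 81.14)/EI = 1102/EI
A unit hogging moment at Y produces rotation L₁/(3EI) + L₂/(3EI) = 5.667/EI.
Compatibility: M_Y·(L₁+L₂)/(3EI) = θ_0, giving M_Y = 194.4 kip·ft (hogging).

M_Y = 194.4 kip·ft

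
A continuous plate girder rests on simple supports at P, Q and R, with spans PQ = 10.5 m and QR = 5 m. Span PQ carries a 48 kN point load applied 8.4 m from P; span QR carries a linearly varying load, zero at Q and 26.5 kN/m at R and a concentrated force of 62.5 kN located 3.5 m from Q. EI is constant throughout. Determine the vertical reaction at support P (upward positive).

R_P = 2.42 kN

Release continuity at Q by inserting a hinge; the redundant is the internal moment M_Q. The primary structure is two simply-supported spans PQ and QR.
End slopes at the hinge Q, treating each span as simply supported:
  span PQ: point load 48 at a = 8.4: Pab(L + a)/(6LEI) = 254/EI
  span QR: triangular load, peak 26.5: 7w₀L³/(360EI) = 64.41/EI
  span QR: point load 62.5 at a = 3.5: Pab(L + b)/(6LEI) = 71.09/EI
  relative rotation θ_0 = (254 + 135.5)/EI = 389.5/EI
A unit hogging moment at Q produces rotation L₁/(3EI) + L₂/(3EI) = 5.167/EI.
Compatibility: M_Q·(L₁+L₂)/(3EI) = θ_0, giving M_Q = 75.39 kN·m (hogging).
Span PQ, ΣM about P with M_Q applied at Q: R_Q^{PQ}·10.5 = 403.2 + 75.39, so R_Q^{PQ} = 45.58 kN and R_P = 48 − 45.58 = 2.42 kN.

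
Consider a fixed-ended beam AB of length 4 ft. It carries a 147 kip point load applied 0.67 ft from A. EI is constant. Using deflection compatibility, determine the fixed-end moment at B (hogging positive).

Release both end moments; the primary structure is a simply-supported span AB with redundants M_A and M_B.
End rotations of the released simple span under the applied load (×1/EI):
  at A: point load 147 at a = 0.67: Pab(L + b)/(6LEI) = 100.2/EI
  at B: point load 147 at a = 0.67: Pab(L + a)/(6LEI) = 63.82/EI
  θ_A0 = 100.2/EI,  θ_B0 = 63.82/EI
Flexibility coefficients: a unit moment at one end gives L/(3EI) there and L/(6EI) at the far end, so f₁₁ = f₂₂ = 1.333/EI and f₁₂ = f₂₁ = 0.6667/EI.
Compatibility — zero rotation at each built-in end:
  1.333 M_A + 0.6667 M_B = 100.2
  0.6667 M_A + 1.333 M_B = 63.82
Solving the pair gives M_A = 68.26 kip·ft and M_B = 13.73 kip·ft (hogging).

M_B = 13.73 kip·ft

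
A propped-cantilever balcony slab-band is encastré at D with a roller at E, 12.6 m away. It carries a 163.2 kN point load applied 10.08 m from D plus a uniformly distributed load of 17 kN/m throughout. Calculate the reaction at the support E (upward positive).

Remove the prop at E; the released (primary) structure is a cantilever built in at D.
Deflection at E on the released cantilever, summing each load's contribution:
  point load 163.2 at a = 10.08: Pa²(3L − a)/(6EI) = 76610/EI
  UDL 17: wL⁴/(8EI) = 53560/EI
  δ_0 = 130170/EI
Flexibility coefficient — unit upward force at E: δ_{EE} = L³/(3EI) = 666.8/EI.
The prop prevents deflection at E: R_E = δ_0/δ_{EE} = 130170/666.8 = 195.2 kN.

R_E = 195.2 kN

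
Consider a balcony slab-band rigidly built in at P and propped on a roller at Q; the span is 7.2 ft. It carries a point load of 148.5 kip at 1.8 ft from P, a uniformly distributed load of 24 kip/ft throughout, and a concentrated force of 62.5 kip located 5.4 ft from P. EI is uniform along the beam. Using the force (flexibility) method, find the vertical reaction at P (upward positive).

R_P = 266.7 kip

Release the roller at Q. Primary structure: cantilever fixed at P.
Deflection at Q on the released cantilever, summing each load's contribution:
  point load 148.5 at a = 1.8: Pa²(3L − a)/(6EI) = 1588/EI
  UDL 24: wL⁴/(8EI) = 8062/EI
  point load 62.5 at a = 5.4: Pa²(3L − a)/(6EI) = 4921/EI
  δ_0 = 14571/EI
Tip deflection under a unit load at Q: L³/(3EI) = 124.4/EI.
The prop prevents deflection at Q: R_Q = δ_0/δ_{QQ} = 14571/124.4 = 117.1 kip.
Vertical equilibrium: R_P = ΣP − R_Q = 383.8 − 117.1 = 266.7 kip.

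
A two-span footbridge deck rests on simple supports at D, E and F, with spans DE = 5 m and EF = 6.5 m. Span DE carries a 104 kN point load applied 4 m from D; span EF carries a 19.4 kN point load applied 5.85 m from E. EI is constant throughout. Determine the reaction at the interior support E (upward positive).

R_E = 97.91 kN

Take M_E as the redundant. Released structure: two simple spans DE and EF with a hinge at E.
Rotations at E on the released spans (each span's end-slope, ×1/EI):
  span DE: point load 104 at a = 4: Pab(L + a)/(6LEI) = 124.8/EI
  span EF: point load 19.4 at a = 5.85: Pab(L + b)/(6LEI) = 13.52/EI
  relative rotation θ_0 = (124.8 + 13.52)/EI = 138.3/EI
A unit hogging moment at E produces rotation L₁/(3EI) + L₂/(3EI) = 3.833/EI.
Compatibility: M_E·(L₁+L₂)/(3EI) = θ_0, giving M_E = 36.08 kN·m (hogging).
Span DE, ΣM about D with M_E applied at E: R_E^{DE}·5 = 416 + 36.08, so R_E^{DE} = 90.42 kN and R_D = 104 − 90.42 = 13.58 kN.
Span EF, ΣM about F: R_E^{EF}·6.5 = 12.61 + 36.08, so R_E^{EF} = 7.491 kN and R_F = 19.4 − 7.491 = 11.91 kN.
R_E = 90.42 + 7.491 = 97.91 kN.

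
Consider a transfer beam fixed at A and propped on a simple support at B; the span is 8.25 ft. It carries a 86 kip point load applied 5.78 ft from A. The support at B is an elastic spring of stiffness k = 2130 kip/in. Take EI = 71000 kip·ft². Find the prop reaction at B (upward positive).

Take the reaction at B as the redundant and release it; the primary structure is a cantilever fixed at A.
Primary-structure tip deflection at B by superposition:
  point load 86 at a = 5.78: Pa²(3L − a)/(6EI) = 9084/EI
Tip deflection under a unit load at B: L³/(3EI) = 187.2/EI.
With EI = 71000 kip·ft²: δ_0 = 0.12794 ft and δ_{BB} = 0.002636 ft/kip.
Compatibility — the spring shortens by R_B/k under the reaction it provides: δ_0 − R_B·δ_{BB} = R_B/k. With 1/k = 1/(2130×12) ft/kip = 0.000039 ft/kip, R_B = δ_0 / (δ_{BB} + 1/k) = 0.12794 / (0.002636 + 0.000039) = 47.82 kip.

R_B = 47.82 kip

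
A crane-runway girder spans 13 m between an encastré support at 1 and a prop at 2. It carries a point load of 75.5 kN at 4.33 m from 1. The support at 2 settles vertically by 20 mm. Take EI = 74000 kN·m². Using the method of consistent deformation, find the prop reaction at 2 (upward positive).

Choose R_2 as the redundant. The primary structure is the cantilever fixed at 1.
Primary-structure tip deflection at 2 by superposition:
  point load 75.5 at a = 4.33: Pa²(3L − a)/(6EI) = 8179/EI
Flexibility coefficient — unit upward force at 2: δ_{22} = L³/(3EI) = 732.3/EI.
With EI = 74000 kN·m²: δ_0 = 0.11053 m and δ_{22} = 0.009896 m/kN.
Compatibility — the beam at 2 must follow the support down by 0.02 m: δ_0 − R_2·δ_{22} = 0.02, so R_2 = (0.11053 − 0.02)/0.009896 = 9.148 kN.

R_2 = 9.148 kN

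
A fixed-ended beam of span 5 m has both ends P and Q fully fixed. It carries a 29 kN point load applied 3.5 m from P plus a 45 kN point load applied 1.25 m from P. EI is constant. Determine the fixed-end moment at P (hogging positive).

Release both end moments; the primary structure is a simply-supported span PQ with redundants M_P and M_Q.
Simple-span end rotations at P and Q under the given loads:
  at P: point load 29 at a = 3.5: Pab(L + b)/(6LEI) = 32.99/EI
  at Q: point load 29 at a = 3.5: Pab(L + a)/(6LEI) = 43.14/EI
  at P: point load 45 at a = 1.25: Pab(L + b)/(6LEI) = 61.52/EI
  at Q: point load 45 at a = 1.25: Pab(L + a)/(6LEI) = 43.95/EI
  θ_P0 = 94.51/EI,  θ_Q0 = 87.08/EI
Flexibility coefficients: a unit moment at one end gives L/(3EI) there and L/(6EI) at the far end, so f₁₁ = f₂₂ = 1.667/EI and f₁₂ = f₂₁ = 0.8333/EI.
Compatibility — zero rotation at each built-in end:
  1.667 M_P + 0.8333 M_Q = 94.51
  0.8333 M_P + 1.667 M_Q = 87.08
Solving the pair gives M_P = 40.78 kN·m and M_Q = 31.86 kN·m (hogging).

M_P = 40.78 kN·m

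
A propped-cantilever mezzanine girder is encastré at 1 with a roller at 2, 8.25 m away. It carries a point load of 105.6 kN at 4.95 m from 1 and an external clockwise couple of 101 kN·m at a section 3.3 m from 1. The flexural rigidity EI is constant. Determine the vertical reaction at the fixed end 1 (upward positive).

Choose R_2 as the redundant. The primary structure is the cantilever fixed at 1.
Downward deflection at the released point 2 due to the loads:
  point load 105.6 at a = 4.95: Pa²(3L − a)/(6EI) = 8539/EI
  clockwise couple 101 at a = 3.3: M₀a(2L − a)/(2EI) = 2200/EI
  δ_0 = 10738/EI
Tip deflection under a unit load at 2: L³/(3EI) = 187.2/EI.
Compatibility at 2: δ_0 − R_2·δ_{22} = 0, so R_2 = 10738/187.2 = 57.37 kN.
Vertical equilibrium: R_1 = ΣP − R_2 = 105.6 − 57.37 = 48.23 kN.

R_1 = 48.23 kN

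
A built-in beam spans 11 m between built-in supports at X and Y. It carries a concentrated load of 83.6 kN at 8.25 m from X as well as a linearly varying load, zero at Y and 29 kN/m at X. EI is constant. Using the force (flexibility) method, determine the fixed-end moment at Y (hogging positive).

M_Y = 246.3 kN·m

Release both end moments; the primary structure is a simply-supported span XY with redundants M_X and M_Y.
Simple-span end rotations at X and Y under the given loads:
  at X: point load 83.6 at a = 8.25: Pab(L + b)/(6LEI) = 395.1/EI
  at Y: point load 83.6 at a = 8.25: Pab(L + a)/(6LEI) = 553.2/EI
  at X: triangular load, peak 29: w₀L³/(45EI) = 857.8/EI
  at Y: triangular load, peak 29: 7w₀L³/(360EI) = 750.5/EI
  θ_X0 = 1253/EI,  θ_Y0 = 1304/EI
Flexibility coefficients: a unit moment at one end gives L/(3EI) there and L/(6EI) at the far end, so f₁₁ = f₂₂ = 3.667/EI and f₁₂ = f₂₁ = 1.833/EI.
Compatibility — zero rotation at each built-in end:
  3.667 M_X + 1.833 M_Y = 1253
  1.833 M_X + 3.667 M_Y = 1304
Solving the pair gives M_X = 218.6 kN·m and M_Y = 246.3 kN·m (hogging).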